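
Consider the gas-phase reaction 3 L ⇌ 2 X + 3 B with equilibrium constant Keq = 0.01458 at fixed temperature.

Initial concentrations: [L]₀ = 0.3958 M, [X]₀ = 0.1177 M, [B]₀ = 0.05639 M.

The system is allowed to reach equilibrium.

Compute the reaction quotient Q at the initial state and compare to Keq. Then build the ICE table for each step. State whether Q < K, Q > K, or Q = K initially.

Q₀ = 4.0062e-05 vs Keq = 0.01458 ⇒ Q<K, forward
Step 1:
                   L          X          B
  init        0.3958     0.1177    0.05639
  Δ          -0.1304    0.08691     0.1304
  eq          0.2654     0.2046     0.1868
  solve Keq expr → x = 0.04345; check Q = 0.01458

Q₀ = 4.0062e-05; Q < K (proceeds forward)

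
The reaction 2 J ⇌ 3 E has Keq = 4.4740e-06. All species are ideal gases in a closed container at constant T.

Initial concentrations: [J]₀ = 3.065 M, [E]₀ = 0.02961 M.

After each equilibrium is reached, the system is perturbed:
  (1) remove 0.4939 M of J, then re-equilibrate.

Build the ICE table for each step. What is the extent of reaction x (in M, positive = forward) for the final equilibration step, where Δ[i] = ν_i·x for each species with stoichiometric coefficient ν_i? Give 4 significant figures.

Q₀ = 2.7635e-06 vs Keq = 4.4740e-06 ⇒ Q<K, forward
Step 1:
                    J           E
  I             3.065     0.02961
  C         -0.003422    0.005133
  E             3.062     0.03474
  solve Keq expr → x = 0.001711; check Q = 4.4740e-06
Then remove 0.4939 M of J.
Step 2:
                    J           E
  I             2.568     0.03474
  C           0.00255   -0.003824
  E              2.57     0.03092
  solve Keq expr → x = -0.001275; check Q = 4.4740e-06

x = -0.001275 M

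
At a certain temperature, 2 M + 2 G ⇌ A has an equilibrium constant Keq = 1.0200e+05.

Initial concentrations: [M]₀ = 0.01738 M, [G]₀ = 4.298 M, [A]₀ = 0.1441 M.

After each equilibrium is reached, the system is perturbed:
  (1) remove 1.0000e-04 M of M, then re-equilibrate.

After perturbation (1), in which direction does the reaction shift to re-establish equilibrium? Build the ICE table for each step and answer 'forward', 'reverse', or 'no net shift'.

Direction: reverse

Q₀ = 25.82 vs Keq = 1.0200e+05 ⇒ Q<K, forward
Step 1:
                    M           G           A
  Initial     0.01738       4.298      0.1441
  Change     -0.01709    -0.01709    0.008547
  Equil    2.8576e-04       4.281      0.1526
  solve Keq expr → x = 0.008547; check Q = 1.0200e+05
Then remove 1.0000e-04 M of M.
Step 2:
                    M           G           A
  Initial  1.8576e-04       4.281      0.1526
  Change   9.9947e-05  9.9947e-05 -4.9973e-05
  Equil    2.8571e-04       4.281      0.1526
  solve Keq expr → x = -4.9973e-05; check Q = 1.0200e+05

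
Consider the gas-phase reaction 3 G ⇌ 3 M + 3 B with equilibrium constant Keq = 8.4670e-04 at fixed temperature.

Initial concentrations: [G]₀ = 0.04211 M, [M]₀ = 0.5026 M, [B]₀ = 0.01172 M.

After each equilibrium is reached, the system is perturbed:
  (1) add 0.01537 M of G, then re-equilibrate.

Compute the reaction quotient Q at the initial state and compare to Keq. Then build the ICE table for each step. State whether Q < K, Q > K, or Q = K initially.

Q₀ = 0.002737; Q > K (proceeds reverse)

Q₀ = 0.002737 vs Keq = 8.4670e-04 ⇒ Q>K, reverse
Step 1:
                    G           M           B
  I           0.04211      0.5026     0.01172
  C          0.003148   -0.003148   -0.003148
  E           0.04526      0.4995    0.008572
  solve Keq expr → x = -0.001049; check Q = 8.4670e-04
Then add 0.01537 M of G.
Step 2:
                    G           M           B
  I           0.06063      0.4995    0.008572
  C         -0.002403    0.002403    0.002403
  E           0.05822      0.5019     0.01098
  solve Keq expr → x = 8.0109e-04; check Q = 8.4670e-04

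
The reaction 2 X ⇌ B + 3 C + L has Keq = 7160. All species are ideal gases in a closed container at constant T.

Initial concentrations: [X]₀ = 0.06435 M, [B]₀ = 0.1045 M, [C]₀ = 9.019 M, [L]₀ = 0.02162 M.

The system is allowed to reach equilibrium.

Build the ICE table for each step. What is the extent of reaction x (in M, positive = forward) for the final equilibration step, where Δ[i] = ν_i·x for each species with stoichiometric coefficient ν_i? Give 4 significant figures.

Q₀ = 400.3 vs Keq = 7160 ⇒ Q<K, forward
Step 1:
                    X           B           C           L
  I           0.06435      0.1045       9.019     0.02162
  C           -0.0409     0.02045     0.06136     0.02045
  E           0.02345       0.125        9.08     0.04207
  solve Keq expr → x = 0.02045; check Q = 7160

x = 0.02045 M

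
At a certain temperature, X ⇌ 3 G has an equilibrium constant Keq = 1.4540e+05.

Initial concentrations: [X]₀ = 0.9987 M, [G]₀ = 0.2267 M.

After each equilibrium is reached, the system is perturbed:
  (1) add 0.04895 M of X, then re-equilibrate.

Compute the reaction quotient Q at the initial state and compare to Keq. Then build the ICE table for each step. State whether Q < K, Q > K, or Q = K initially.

Q₀ = 0.01167 vs Keq = 1.4540e+05 ⇒ Q<K, forward
Step 1:
                    X           G
  init         0.9987      0.2267
  Δ           -0.9985       2.995
  eq       2.3007e-04       3.222
  solve Keq expr → x = 0.9985; check Q = 1.4540e+05
Then add 0.04895 M of X.
Step 2:
                    X           G
  init        0.04918       3.222
  Δ          -0.04892      0.1468
  eq       2.6296e-04       3.369
  solve Keq expr → x = 0.04892; check Q = 1.4540e+05

Q₀ = 0.01167; Q < K (proceeds forward)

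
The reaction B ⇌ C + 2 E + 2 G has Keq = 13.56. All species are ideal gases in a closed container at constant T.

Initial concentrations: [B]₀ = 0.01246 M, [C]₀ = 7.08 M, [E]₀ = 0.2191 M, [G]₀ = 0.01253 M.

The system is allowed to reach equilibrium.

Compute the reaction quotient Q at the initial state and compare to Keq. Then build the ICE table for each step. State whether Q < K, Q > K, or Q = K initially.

Q₀ = 0.004283 vs Keq = 13.56 ⇒ Q<K, forward
Step 1:
                    B           C           E           G
  init        0.01246        7.08      0.2191     0.01253
  Δ          -0.01242     0.01242     0.02483     0.02483
  eq       4.3447e-05       7.092      0.2439     0.03736
  solve Keq expr → x = 0.01242; check Q = 13.56

Q₀ = 0.004283; Q < K (proceeds forward)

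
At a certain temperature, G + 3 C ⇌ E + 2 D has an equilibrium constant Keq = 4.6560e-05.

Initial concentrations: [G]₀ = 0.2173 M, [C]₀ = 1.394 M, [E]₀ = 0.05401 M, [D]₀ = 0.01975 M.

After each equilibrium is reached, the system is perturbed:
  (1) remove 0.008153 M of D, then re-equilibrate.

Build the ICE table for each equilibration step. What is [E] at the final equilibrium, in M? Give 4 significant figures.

Q₀ = 3.5790e-05 vs Keq = 4.6560e-05 ⇒ Q<K, forward
Step 1:
                    G           C           E           D
  Initial      0.2173       1.394     0.05401     0.01975
  Change    -0.001193   -0.003578    0.001193    0.002385
  Equil        0.2161        1.39      0.0552     0.02214
  solve Keq expr → x = 0.001193; check Q = 4.6560e-05
Then remove 0.008153 M of D.
Step 2:
                    G           C           E           D
  Initial      0.2161        1.39      0.0552     0.01398
  Change    -0.003529    -0.01059    0.003529    0.007059
  Equil        0.2126        1.38     0.05873     0.02104
  solve Keq expr → x = 0.003529; check Q = 4.6560e-05

[E]_eq = 0.05873 M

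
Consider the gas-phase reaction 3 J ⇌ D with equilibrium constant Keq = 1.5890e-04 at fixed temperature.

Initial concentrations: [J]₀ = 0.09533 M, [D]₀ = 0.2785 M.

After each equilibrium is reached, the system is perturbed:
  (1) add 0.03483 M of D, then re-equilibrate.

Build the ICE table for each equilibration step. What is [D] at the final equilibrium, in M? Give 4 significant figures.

Q₀ = 321.5 vs Keq = 1.5890e-04 ⇒ Q>K, reverse
Step 1:
                   J          D
  init       0.09533     0.2785
  Δ           0.8351    -0.2784
  eq          0.9304 1.2800e-04
  solve Keq expr → x = -0.2784; check Q = 1.5890e-04
Then add 0.03483 M of D.
Step 2:
                   J          D
  init        0.9304    0.03496
  Δ           0.1043   -0.03478
  eq           1.035 1.7607e-04
  solve Keq expr → x = -0.03478; check Q = 1.5890e-04

[D]_eq = 1.7607e-04 M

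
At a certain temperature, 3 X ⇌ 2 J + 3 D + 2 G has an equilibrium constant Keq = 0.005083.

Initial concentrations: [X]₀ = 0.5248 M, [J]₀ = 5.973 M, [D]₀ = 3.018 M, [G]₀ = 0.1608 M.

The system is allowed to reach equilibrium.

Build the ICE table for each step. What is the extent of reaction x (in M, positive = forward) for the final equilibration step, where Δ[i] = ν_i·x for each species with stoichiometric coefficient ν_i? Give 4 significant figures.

x = -0.07952 M

Q₀ = 175.4 vs Keq = 0.005083 ⇒ Q>K, reverse
Step 1:
                   X          J          D          G
  init        0.5248      5.973      3.018     0.1608
  Δ           0.2386     -0.159    -0.2386     -0.159
  eq          0.7634      5.814      2.779   0.001765
  solve Keq expr → x = -0.07952; check Q = 0.005083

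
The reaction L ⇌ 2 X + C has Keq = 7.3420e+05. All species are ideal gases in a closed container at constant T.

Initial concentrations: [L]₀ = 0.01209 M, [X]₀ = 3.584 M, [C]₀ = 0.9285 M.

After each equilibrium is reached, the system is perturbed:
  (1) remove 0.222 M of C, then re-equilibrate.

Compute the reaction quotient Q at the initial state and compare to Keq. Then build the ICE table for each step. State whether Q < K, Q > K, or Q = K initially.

Q₀ = 986.5; Q < K (proceeds forward)

Q₀ = 986.5 vs Keq = 7.3420e+05 ⇒ Q<K, forward
Step 1:
                  L         X         C
  Initial   0.01209     3.584    0.9285
  Change   -0.01207   0.02415   0.01207
  Equil   1.6678e-05     3.608    0.9406
  solve Keq expr → x = 0.01207; check Q = 7.3420e+05
Then remove 0.222 M of C.
Step 2:
                  L         X         C
  Initial 1.6678e-05     3.608    0.7186
  Change  -3.9363e-06 7.8727e-06 3.9363e-06
  Equil   1.2742e-05     3.608    0.7186
  solve Keq expr → x = 3.9363e-06; check Q = 7.3420e+05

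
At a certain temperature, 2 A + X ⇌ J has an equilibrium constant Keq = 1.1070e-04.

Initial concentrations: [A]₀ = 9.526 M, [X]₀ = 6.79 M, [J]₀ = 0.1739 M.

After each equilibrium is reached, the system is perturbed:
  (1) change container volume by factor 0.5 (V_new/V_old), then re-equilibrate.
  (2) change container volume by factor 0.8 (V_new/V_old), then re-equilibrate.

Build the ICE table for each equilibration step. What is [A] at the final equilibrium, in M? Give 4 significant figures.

[A]_eq = 22.79 M

Q₀ = 2.8223e-04 vs Keq = 1.1070e-04 ⇒ Q>K, reverse
Step 1:
                    A           X           J
  init          9.526        6.79      0.1739
  Δ            0.2034      0.1017     -0.1017
  eq            9.729       6.892     0.07222
  solve Keq expr → x = -0.1017; check Q = 1.1070e-04
Then change container volume by factor 0.5 (V_new/V_old).
Step 2:
                    A           X           J
  init          19.46       13.78      0.1444
  Δ           -0.7502     -0.3751      0.3751
  eq            18.71       13.41      0.5195
  solve Keq expr → x = 0.3751; check Q = 1.1070e-04
Then change container volume by factor 0.8 (V_new/V_old).
Step 3:
                    A           X           J
  init          23.39       16.76      0.6494
  Δ           -0.5945     -0.2973      0.2973
  eq            22.79       16.46      0.9467
  solve Keq expr → x = 0.2973; check Q = 1.1070e-04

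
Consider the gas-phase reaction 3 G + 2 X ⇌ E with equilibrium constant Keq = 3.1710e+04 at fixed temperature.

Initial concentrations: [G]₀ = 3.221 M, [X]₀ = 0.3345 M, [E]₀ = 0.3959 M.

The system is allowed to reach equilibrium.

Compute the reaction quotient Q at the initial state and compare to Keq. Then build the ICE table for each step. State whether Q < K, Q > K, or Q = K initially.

Q₀ = 0.1059 vs Keq = 3.1710e+04 ⇒ Q<K, forward
Step 1:
                    G           X           E
  I             3.221      0.3345      0.3959
  C           -0.5003     -0.3336      0.1668
  E             2.721  9.3869e-04      0.5627
  solve Keq expr → x = 0.1668; check Q = 3.1710e+04

Q₀ = 0.1059; Q < K (proceeds forward)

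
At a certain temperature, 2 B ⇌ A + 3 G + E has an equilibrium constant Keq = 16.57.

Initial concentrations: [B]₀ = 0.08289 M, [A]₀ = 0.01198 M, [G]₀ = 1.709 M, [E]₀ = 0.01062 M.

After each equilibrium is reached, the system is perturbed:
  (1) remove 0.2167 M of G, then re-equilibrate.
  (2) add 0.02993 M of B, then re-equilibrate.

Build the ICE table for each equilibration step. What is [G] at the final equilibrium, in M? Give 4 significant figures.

Q₀ = 0.09243 vs Keq = 16.57 ⇒ Q<K, forward
Step 1:
                    B           A           G           E
  I           0.08289     0.01198       1.709     0.01062
  C           -0.0588      0.0294      0.0882      0.0294
  E           0.02409     0.04138       1.797     0.04002
  solve Keq expr → x = 0.0294; check Q = 16.57
Then remove 0.2167 M of G.
Step 2:
                    B           A           G           E
  I           0.02409     0.04138       1.581     0.04002
  C         -0.003315    0.001658    0.004973    0.001658
  E           0.02077     0.04304       1.585     0.04168
  solve Keq expr → x = 0.001658; check Q = 16.57
Then add 0.02993 M of B.
Step 3:
                    B           A           G           E
  I            0.0507     0.04304       1.585     0.04168
  C          -0.02333     0.01166     0.03499     0.01166
  E           0.02737      0.0547        1.62     0.05334
  solve Keq expr → x = 0.01166; check Q = 16.57

[G]_eq = 1.62 M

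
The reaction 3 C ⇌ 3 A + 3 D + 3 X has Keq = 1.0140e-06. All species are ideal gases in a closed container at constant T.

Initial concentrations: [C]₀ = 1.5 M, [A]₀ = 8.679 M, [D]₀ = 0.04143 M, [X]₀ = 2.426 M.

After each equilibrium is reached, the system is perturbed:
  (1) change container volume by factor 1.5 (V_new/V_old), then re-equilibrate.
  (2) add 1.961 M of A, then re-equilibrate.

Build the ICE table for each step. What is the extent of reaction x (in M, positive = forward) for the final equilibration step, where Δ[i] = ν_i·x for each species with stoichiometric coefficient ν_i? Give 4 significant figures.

Q₀ = 0.1967 vs Keq = 1.0140e-06 ⇒ Q>K, reverse
Step 1:
                    C           A           D           X
  I               1.5       8.679     0.04143       2.426
  C           0.04068    -0.04068    -0.04068    -0.04068
  E             1.541       8.638  7.5119e-04       2.385
  solve Keq expr → x = -0.01356; check Q = 1.0140e-06
Then change container volume by factor 1.5 (V_new/V_old).
Step 2:
                    C           A           D           X
  I             1.027       5.759  5.0079e-04        1.59
  C       -6.2474e-04  6.2474e-04  6.2474e-04  6.2474e-04
  E             1.026        5.76    0.001126       1.591
  solve Keq expr → x = 2.0825e-04; check Q = 1.0140e-06
Then add 1.961 M of A.
Step 3:
                    C           A           D           X
  I             1.026       7.721    0.001126       1.591
  C        2.8547e-04 -2.8547e-04 -2.8547e-04 -2.8547e-04
  E             1.027        7.72  8.4006e-04       1.591
  solve Keq expr → x = -9.5156e-05; check Q = 1.0140e-06

x = -9.5156e-05 M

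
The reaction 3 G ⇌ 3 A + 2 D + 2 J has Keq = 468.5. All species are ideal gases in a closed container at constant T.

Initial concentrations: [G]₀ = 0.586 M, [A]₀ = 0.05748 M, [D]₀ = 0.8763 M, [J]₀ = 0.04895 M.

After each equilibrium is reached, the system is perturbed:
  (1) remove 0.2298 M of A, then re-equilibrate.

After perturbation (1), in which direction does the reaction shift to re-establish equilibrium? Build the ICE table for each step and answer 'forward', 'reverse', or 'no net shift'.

Direction: forward

Q₀ = 1.7365e-06 vs Keq = 468.5 ⇒ Q<K, forward
Step 1:
                  G         A         D         J
  init        0.586   0.05748    0.8763   0.04895
  Δ         -0.5376    0.5376    0.3584    0.3584
  eq        0.04845     0.595     1.235    0.4073
  solve Keq expr → x = 0.1792; check Q = 468.5
Then remove 0.2298 M of A.
Step 2:
                  G         A         D         J
  init      0.04845    0.3652     1.235    0.4073
  Δ        -0.01661   0.01661   0.01107   0.01107
  eq        0.03184    0.3818     1.246    0.4184
  solve Keq expr → x = 0.005536; check Q = 468.5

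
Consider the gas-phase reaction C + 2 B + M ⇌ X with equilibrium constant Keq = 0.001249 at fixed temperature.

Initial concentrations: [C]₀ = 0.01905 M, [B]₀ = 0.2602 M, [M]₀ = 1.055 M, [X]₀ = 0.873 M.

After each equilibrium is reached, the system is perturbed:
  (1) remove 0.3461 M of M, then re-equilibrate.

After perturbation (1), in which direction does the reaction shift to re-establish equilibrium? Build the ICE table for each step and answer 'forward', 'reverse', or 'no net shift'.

Q₀ = 641.6 vs Keq = 0.001249 ⇒ Q>K, reverse
Step 1:
                    C           B           M           X
  I           0.01905      0.2602       1.055       0.873
  C            0.8646       1.729      0.8646     -0.8646
  E            0.8837       1.989        1.92    0.008385
  solve Keq expr → x = -0.8646; check Q = 0.001249
Then remove 0.3461 M of M.
Step 2:
                    C           B           M           X
  I            0.8837       1.989       1.574    0.008385
  C          0.001474    0.002947    0.001474   -0.001474
  E            0.8851       1.992       1.575    0.006912
  solve Keq expr → x = -0.001474; check Q = 0.001249

Direction: reverse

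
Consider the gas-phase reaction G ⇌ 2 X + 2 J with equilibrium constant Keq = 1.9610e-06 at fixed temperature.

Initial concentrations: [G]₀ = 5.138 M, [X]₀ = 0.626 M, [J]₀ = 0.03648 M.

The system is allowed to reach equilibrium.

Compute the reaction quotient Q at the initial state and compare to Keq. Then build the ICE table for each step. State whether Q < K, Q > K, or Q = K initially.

Q₀ = 1.0150e-04; Q > K (proceeds reverse)

Q₀ = 1.0150e-04 vs Keq = 1.9610e-06 ⇒ Q>K, reverse
Step 1:
                    G           X           J
  I             5.138       0.626     0.03648
  C           0.01557    -0.03114    -0.03114
  E             5.154      0.5949    0.005344
  solve Keq expr → x = -0.01557; check Q = 1.9610e-06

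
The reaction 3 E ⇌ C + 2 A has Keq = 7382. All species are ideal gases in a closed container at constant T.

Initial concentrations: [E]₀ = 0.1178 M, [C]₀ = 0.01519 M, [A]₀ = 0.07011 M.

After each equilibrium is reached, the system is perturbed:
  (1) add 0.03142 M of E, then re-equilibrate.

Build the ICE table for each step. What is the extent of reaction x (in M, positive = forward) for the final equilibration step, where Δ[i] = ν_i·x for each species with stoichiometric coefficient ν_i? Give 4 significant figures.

x = 0.01019 M

Q₀ = 0.04568 vs Keq = 7382 ⇒ Q<K, forward
Step 1:
                    E           C           A
  Initial      0.1178     0.01519     0.07011
  Change      -0.1125     0.03749     0.07499
  Equil      0.005316     0.05268      0.1451
  solve Keq expr → x = 0.03749; check Q = 7382
Then add 0.03142 M of E.
Step 2:
                    E           C           A
  Initial     0.03674     0.05268      0.1451
  Change     -0.03058     0.01019     0.02039
  Equil      0.006156     0.06288      0.1655
  solve Keq expr → x = 0.01019; check Q = 7382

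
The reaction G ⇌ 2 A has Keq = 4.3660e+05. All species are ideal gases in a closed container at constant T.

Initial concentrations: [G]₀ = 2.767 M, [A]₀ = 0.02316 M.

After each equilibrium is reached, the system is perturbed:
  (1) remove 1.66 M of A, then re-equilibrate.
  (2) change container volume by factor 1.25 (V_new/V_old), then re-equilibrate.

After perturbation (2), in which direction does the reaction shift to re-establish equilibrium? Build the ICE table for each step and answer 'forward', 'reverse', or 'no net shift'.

Direction: forward

Q₀ = 1.9385e-04 vs Keq = 4.3660e+05 ⇒ Q<K, forward
Step 1:
                  G         A
  init        2.767   0.02316
  Δ          -2.767     5.534
  eq      7.0729e-05     5.557
  solve Keq expr → x = 2.767; check Q = 4.3660e+05
Then remove 1.66 M of A.
Step 2:
                  G         A
  init    7.0729e-05     3.897
  Δ       -3.5944e-05 7.1888e-05
  eq      3.4785e-05     3.897
  solve Keq expr → x = 3.5944e-05; check Q = 4.3660e+05
Then change container volume by factor 1.25 (V_new/V_old).
Step 3:
                  G         A
  init    2.7828e-05     3.118
  Δ       -5.5655e-06 1.1131e-05
  eq      2.2263e-05     3.118
  solve Keq expr → x = 5.5655e-06; check Q = 4.3660e+05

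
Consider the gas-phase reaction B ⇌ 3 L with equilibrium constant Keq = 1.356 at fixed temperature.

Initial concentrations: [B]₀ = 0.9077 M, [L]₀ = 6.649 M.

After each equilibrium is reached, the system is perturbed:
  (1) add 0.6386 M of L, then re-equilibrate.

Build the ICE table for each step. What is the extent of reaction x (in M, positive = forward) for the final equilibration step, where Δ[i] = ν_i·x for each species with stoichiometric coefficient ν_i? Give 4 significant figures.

Q₀ = 323.8 vs Keq = 1.356 ⇒ Q>K, reverse
Step 1:
                  B         L
  Initial    0.9077     6.649
  Change      1.708    -5.124
  Equil       2.616     1.525
  solve Keq expr → x = -1.708; check Q = 1.356
Then add 0.6386 M of L.
Step 2:
                  B         L
  Initial     2.616     2.164
  Change     0.2002   -0.6006
  Equil       2.816     1.563
  solve Keq expr → x = -0.2002; check Q = 1.356

x = -0.2002 M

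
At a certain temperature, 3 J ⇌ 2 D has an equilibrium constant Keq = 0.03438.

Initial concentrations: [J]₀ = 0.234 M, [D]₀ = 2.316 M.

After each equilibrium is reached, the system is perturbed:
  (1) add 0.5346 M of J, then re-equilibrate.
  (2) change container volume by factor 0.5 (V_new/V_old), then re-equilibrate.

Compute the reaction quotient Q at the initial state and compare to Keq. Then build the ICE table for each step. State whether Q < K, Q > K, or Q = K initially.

Q₀ = 418.6 vs Keq = 0.03438 ⇒ Q>K, reverse
Step 1:
                   J          D
  Initial      0.234      2.316
  Change       2.331     -1.554
  Equil        2.565     0.7618
  solve Keq expr → x = -0.7771; check Q = 0.03438
Then add 0.5346 M of J.
Step 2:
                   J          D
  Initial        3.1     0.7618
  Change      -0.218     0.1453
  Equil        2.882     0.9071
  solve Keq expr → x = 0.07266; check Q = 0.03438
Then change container volume by factor 0.5 (V_new/V_old).
Step 3:
                   J          D
  Initial      5.764      1.814
  Change     -0.5704     0.3802
  Equil        5.193      2.195
  solve Keq expr → x = 0.1901; check Q = 0.03438

Q₀ = 418.6; Q > K (proceeds reverse)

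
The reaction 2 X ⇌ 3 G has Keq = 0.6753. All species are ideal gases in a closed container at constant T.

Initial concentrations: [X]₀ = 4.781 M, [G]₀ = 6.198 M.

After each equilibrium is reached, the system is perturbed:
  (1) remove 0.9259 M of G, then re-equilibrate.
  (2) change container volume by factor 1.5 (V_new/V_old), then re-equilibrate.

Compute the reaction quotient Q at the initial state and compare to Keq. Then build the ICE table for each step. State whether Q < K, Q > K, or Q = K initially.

Q₀ = 10.42; Q > K (proceeds reverse)

Q₀ = 10.42 vs Keq = 0.6753 ⇒ Q>K, reverse
Step 1:
                    X           G
  I             4.781       6.198
  C              2.03      -3.046
  E             6.811       3.152
  solve Keq expr → x = -1.015; check Q = 0.6753
Then remove 0.9259 M of G.
Step 2:
                    X           G
  I             6.811       2.227
  C           -0.5108      0.7662
  E             6.301       2.993
  solve Keq expr → x = 0.2554; check Q = 0.6753
Then change container volume by factor 1.5 (V_new/V_old).
Step 3:
                    X           G
  I               4.2       1.995
  C           -0.1548      0.2323
  E             4.046       2.227
  solve Keq expr → x = 0.07742; check Q = 0.6753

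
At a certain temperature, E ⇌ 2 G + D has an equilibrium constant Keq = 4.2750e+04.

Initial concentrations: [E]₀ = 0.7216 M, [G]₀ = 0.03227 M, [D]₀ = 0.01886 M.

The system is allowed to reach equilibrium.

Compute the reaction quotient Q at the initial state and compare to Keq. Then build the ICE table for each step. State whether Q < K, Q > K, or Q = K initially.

Q₀ = 2.7217e-05 vs Keq = 4.2750e+04 ⇒ Q<K, forward
Step 1:
                  E         G         D
  init       0.7216   0.03227   0.01886
  Δ         -0.7216     1.443    0.7216
  eq      3.7702e-05     1.475    0.7404
  solve Keq expr → x = 0.7216; check Q = 4.2750e+04

Q₀ = 2.7217e-05; Q < K (proceeds forward)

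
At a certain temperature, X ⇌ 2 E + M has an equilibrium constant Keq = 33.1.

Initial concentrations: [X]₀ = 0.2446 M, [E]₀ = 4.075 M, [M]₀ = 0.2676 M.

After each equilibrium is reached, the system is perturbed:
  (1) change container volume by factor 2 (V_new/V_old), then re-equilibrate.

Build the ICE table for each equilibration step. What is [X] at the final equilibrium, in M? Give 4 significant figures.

Q₀ = 18.17 vs Keq = 33.1 ⇒ Q<K, forward
Step 1:
                  X         E         M
  I          0.2446     4.075    0.2676
  C        -0.06613    0.1323   0.06613
  E          0.1785     4.207    0.3337
  solve Keq expr → x = 0.06613; check Q = 33.1
Then change container volume by factor 2 (V_new/V_old).
Step 2:
                  X         E         M
  I         0.08924     2.104    0.1669
  C        -0.05615    0.1123   0.05615
  E         0.03308     2.216     0.223
  solve Keq expr → x = 0.05615; check Q = 33.1

[X]_eq = 0.03308 M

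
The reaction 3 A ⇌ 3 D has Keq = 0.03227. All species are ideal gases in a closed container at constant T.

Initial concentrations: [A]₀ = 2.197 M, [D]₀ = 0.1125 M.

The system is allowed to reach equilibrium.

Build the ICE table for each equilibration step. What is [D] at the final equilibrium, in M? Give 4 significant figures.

Q₀ = 1.3427e-04 vs Keq = 0.03227 ⇒ Q<K, forward
Step 1:
                  A         D
  Initial     2.197    0.1125
  Change    -0.4452    0.4452
  Equil       1.752    0.5577
  solve Keq expr → x = 0.1484; check Q = 0.03227

[D]_eq = 0.5577 M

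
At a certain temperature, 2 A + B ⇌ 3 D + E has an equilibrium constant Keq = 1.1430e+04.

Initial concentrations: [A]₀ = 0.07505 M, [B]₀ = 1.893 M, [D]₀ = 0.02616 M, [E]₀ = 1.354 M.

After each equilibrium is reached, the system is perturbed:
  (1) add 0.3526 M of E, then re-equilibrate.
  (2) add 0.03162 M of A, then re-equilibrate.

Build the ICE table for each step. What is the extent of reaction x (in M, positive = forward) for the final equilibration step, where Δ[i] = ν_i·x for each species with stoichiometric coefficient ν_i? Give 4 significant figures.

Q₀ = 0.002273 vs Keq = 1.1430e+04 ⇒ Q<K, forward
Step 1:
                    A           B           D           E
  Initial     0.07505       1.893     0.02616       1.354
  Change     -0.07463    -0.03732       0.112     0.03732
  Equil    4.1570e-04       1.856      0.1381       1.391
  solve Keq expr → x = 0.03732; check Q = 1.1430e+04
Then add 0.3526 M of E.
Step 2:
                    A           B           D           E
  Initial  4.1570e-04       1.856      0.1381       1.744
  Change   4.9324e-05  2.4662e-05 -7.3986e-05 -2.4662e-05
  Equil    4.6503e-04       1.856       0.138       1.744
  solve Keq expr → x = -2.4662e-05; check Q = 1.1430e+04
Then add 0.03162 M of A.
Step 3:
                    A           B           D           E
  Initial     0.03209       1.856       0.138       1.744
  Change     -0.03136    -0.01568     0.04704     0.01568
  Equil    7.2825e-04        1.84      0.1851        1.76
  solve Keq expr → x = 0.01568; check Q = 1.1430e+04

x = 0.01568 M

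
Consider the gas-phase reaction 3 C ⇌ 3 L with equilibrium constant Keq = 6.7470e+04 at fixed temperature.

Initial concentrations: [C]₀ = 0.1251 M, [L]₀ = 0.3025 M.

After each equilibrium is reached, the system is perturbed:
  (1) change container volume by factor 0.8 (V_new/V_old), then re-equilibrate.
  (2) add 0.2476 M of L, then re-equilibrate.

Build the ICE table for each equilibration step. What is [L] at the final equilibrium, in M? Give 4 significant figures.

Q₀ = 14.14 vs Keq = 6.7470e+04 ⇒ Q<K, forward
Step 1:
                   C          L
  Initial     0.1251     0.3025
  Change     -0.1148     0.1148
  Equil      0.01025     0.4173
  solve Keq expr → x = 0.03828; check Q = 6.7470e+04
Then change container volume by factor 0.8 (V_new/V_old).
Step 2:
                   C          L
  Initial    0.01281     0.5217
  Change           0          0
  Equil      0.01281     0.5217
  solve Keq expr → x = 0; check Q = 6.7470e+04
Then add 0.2476 M of L.
Step 3:
                   C          L
  Initial    0.01281     0.7693
  Change    0.005936  -0.005936
  Equil      0.01875     0.7633
  solve Keq expr → x = -0.001979; check Q = 6.7470e+04

[L]_eq = 0.7633 M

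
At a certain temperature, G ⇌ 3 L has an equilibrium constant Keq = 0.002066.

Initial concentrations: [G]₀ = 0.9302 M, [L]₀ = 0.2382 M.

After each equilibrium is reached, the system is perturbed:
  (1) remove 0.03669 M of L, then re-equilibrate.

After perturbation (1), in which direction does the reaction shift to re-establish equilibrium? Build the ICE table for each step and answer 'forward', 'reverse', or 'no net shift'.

Direction: forward

Q₀ = 0.01453 vs Keq = 0.002066 ⇒ Q>K, reverse
Step 1:
                   G          L
  I           0.9302     0.2382
  C          0.03741    -0.1122
  E           0.9676      0.126
  solve Keq expr → x = -0.03741; check Q = 0.002066
Then remove 0.03669 M of L.
Step 2:
                   G          L
  I           0.9676    0.08928
  C         -0.01205    0.03616
  E           0.9556     0.1254
  solve Keq expr → x = 0.01205; check Q = 0.002066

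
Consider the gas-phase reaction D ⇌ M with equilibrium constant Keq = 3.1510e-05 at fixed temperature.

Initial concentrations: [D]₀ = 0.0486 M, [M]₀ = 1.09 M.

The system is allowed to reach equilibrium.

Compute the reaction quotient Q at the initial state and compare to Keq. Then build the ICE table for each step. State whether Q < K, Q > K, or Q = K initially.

Q₀ = 22.43; Q > K (proceeds reverse)

Q₀ = 22.43 vs Keq = 3.1510e-05 ⇒ Q>K, reverse
Step 1:
                    D           M
  init         0.0486        1.09
  Δ              1.09       -1.09
  eq            1.139  3.5876e-05
  solve Keq expr → x = -1.09; check Q = 3.1510e-05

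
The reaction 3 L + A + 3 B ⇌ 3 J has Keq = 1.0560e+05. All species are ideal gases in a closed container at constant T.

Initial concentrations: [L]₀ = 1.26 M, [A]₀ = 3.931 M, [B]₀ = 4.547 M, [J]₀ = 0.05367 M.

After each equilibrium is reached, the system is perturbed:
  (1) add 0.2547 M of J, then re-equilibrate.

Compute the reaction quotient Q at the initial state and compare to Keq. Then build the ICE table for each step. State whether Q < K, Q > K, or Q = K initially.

Q₀ = 2.0912e-07 vs Keq = 1.0560e+05 ⇒ Q<K, forward
Step 1:
                  L         A         B         J
  init         1.26     3.931     4.547   0.05367
  Δ          -1.254   -0.4182    -1.254     1.254
  eq       0.005529     3.513     3.293     1.308
  solve Keq expr → x = 0.4182; check Q = 1.0560e+05
Then add 0.2547 M of J.
Step 2:
                  L         A         B         J
  init     0.005529     3.513     3.293     1.563
  Δ         0.00107 3.5657e-04   0.00107  -0.00107
  eq       0.006599     3.513     3.294     1.562
  solve Keq expr → x = -3.5657e-04; check Q = 1.0560e+05

Q₀ = 2.0912e-07; Q < K (proceeds forward)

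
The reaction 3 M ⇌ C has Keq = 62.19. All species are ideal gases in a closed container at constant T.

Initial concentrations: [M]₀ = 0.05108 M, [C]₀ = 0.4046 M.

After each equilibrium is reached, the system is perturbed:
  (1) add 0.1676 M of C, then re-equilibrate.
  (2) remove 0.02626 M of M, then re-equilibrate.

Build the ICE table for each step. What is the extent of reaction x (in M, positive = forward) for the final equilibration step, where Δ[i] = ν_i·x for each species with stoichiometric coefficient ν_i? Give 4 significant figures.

Q₀ = 3036 vs Keq = 62.19 ⇒ Q>K, reverse
Step 1:
                   M          C
  I          0.05108     0.4046
  C           0.1288   -0.04292
  E           0.1798     0.3617
  solve Keq expr → x = -0.04292; check Q = 62.19
Then add 0.1676 M of C.
Step 2:
                   M          C
  I           0.1798     0.5293
  C          0.02333  -0.007777
  E           0.2032     0.5215
  solve Keq expr → x = -0.007777; check Q = 62.19
Then remove 0.02626 M of M.
Step 3:
                   M          C
  I           0.1769     0.5215
  C          0.02516  -0.008388
  E           0.2021     0.5131
  solve Keq expr → x = -0.008388; check Q = 62.19

x = -0.008388 M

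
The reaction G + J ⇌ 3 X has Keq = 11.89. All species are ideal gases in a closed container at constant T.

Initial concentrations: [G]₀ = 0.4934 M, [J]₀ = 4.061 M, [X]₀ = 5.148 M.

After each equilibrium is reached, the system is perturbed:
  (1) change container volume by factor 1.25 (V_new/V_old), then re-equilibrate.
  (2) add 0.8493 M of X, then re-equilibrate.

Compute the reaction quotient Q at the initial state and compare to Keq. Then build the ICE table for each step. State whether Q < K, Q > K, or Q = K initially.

Q₀ = 68.09; Q > K (proceeds reverse)

Q₀ = 68.09 vs Keq = 11.89 ⇒ Q>K, reverse
Step 1:
                  G         J         X
  Initial    0.4934     4.061     5.148
  Change     0.4717    0.4717    -1.415
  Equil      0.9651     4.533     3.733
  solve Keq expr → x = -0.4717; check Q = 11.89
Then change container volume by factor 1.25 (V_new/V_old).
Step 2:
                  G         J         X
  Initial    0.7721     3.626     2.986
  Change   -0.04896  -0.04896    0.1469
  Equil      0.7231     3.577     3.133
  solve Keq expr → x = 0.04896; check Q = 11.89
Then add 0.8493 M of X.
Step 3:
                  G         J         X
  Initial    0.7231     3.577     3.982
  Change     0.1828    0.1828   -0.5483
  Equil      0.9059      3.76     3.434
  solve Keq expr → x = -0.1828; check Q = 11.89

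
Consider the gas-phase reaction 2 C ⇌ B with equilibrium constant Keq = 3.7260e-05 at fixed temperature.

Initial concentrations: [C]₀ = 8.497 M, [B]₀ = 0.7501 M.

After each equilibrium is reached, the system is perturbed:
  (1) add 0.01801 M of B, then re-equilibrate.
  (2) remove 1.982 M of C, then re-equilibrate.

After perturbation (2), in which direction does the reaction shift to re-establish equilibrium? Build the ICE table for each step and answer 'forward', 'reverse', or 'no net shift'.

Direction: reverse

Q₀ = 0.01039 vs Keq = 3.7260e-05 ⇒ Q>K, reverse
Step 1:
                   C          B
  init         8.497     0.7501
  Δ            1.493    -0.7464
  eq            9.99   0.003718
  solve Keq expr → x = -0.7464; check Q = 3.7260e-05
Then add 0.01801 M of B.
Step 2:
                   C          B
  init          9.99    0.02173
  Δ          0.03597   -0.01798
  eq           10.03   0.003745
  solve Keq expr → x = -0.01798; check Q = 3.7260e-05
Then remove 1.982 M of C.
Step 3:
                   C          B
  init         8.044   0.003745
  Δ         0.002666  -0.001333
  eq           8.046   0.002412
  solve Keq expr → x = -0.001333; check Q = 3.7260e-05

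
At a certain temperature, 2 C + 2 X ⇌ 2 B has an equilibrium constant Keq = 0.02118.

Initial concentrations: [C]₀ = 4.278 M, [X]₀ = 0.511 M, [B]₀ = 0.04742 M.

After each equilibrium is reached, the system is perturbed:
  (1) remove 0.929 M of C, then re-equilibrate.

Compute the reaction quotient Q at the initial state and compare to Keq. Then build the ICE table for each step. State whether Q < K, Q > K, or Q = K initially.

Q₀ = 4.7054e-04 vs Keq = 0.02118 ⇒ Q<K, forward
Step 1:
                   C          X          B
  init         4.278      0.511    0.04742
  Δ          -0.1618    -0.1618     0.1618
  eq           4.116     0.3492     0.2092
  solve Keq expr → x = 0.08089; check Q = 0.02118
Then remove 0.929 M of C.
Step 2:
                   C          X          B
  init         3.187     0.3492     0.2092
  Δ          0.03108    0.03108   -0.03108
  eq           3.218     0.3803     0.1781
  solve Keq expr → x = -0.01554; check Q = 0.02118

Q₀ = 4.7054e-04; Q < K (proceeds forward)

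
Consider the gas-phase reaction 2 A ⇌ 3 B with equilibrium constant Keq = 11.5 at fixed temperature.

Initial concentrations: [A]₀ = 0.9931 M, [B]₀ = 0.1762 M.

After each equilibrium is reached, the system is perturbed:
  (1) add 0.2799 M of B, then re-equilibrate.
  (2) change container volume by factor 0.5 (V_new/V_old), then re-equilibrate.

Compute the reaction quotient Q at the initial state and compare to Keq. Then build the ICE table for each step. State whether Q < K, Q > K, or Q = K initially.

Q₀ = 0.005547; Q < K (proceeds forward)

Q₀ = 0.005547 vs Keq = 11.5 ⇒ Q<K, forward
Step 1:
                    A           B
  init         0.9931      0.1762
  Δ           -0.6376      0.9565
  eq           0.3555       1.133
  solve Keq expr → x = 0.3188; check Q = 11.5
Then add 0.2799 M of B.
Step 2:
                    A           B
  init         0.3555       1.413
  Δ           0.07879     -0.1182
  eq           0.4343       1.294
  solve Keq expr → x = -0.03939; check Q = 11.5
Then change container volume by factor 0.5 (V_new/V_old).
Step 3:
                    A           B
  init         0.8685       2.589
  Δ            0.1764     -0.2645
  eq            1.045       2.324
  solve Keq expr → x = -0.08818; check Q = 11.5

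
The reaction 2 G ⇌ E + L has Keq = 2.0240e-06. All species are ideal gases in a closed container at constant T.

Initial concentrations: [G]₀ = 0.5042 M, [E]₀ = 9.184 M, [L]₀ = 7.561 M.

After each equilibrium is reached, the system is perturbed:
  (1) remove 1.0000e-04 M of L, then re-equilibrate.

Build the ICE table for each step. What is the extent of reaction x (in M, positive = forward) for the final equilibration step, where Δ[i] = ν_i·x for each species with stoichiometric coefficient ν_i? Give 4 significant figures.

x = 9.9973e-05 M

Q₀ = 273.2 vs Keq = 2.0240e-06 ⇒ Q>K, reverse
Step 1:
                   G          E          L
  init        0.5042      9.184      7.561
  Δ            15.12     -7.561     -7.561
  eq           15.63      1.623 3.0443e-04
  solve Keq expr → x = -7.561; check Q = 2.0240e-06
Then remove 1.0000e-04 M of L.
Step 2:
                   G          E          L
  init         15.63      1.623 2.0443e-04
  Δ       -1.9995e-04 9.9973e-05 9.9973e-05
  eq           15.63      1.623 3.0440e-04
  solve Keq expr → x = 9.9973e-05; check Q = 2.0240e-06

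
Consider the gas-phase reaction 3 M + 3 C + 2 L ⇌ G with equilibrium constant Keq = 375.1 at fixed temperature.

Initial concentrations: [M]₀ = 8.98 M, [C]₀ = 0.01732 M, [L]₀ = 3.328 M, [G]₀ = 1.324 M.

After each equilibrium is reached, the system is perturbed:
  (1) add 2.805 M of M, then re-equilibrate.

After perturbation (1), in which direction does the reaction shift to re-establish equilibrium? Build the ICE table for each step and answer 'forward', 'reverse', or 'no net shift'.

Q₀ = 31.77 vs Keq = 375.1 ⇒ Q<K, forward
Step 1:
                    M           C           L           G
  Initial        8.98     0.01732       3.328       1.324
  Change    -0.009689   -0.009689    -0.00646     0.00323
  Equil          8.97    0.007631       3.322       1.327
  solve Keq expr → x = 0.00323; check Q = 375.1
Then add 2.805 M of M.
Step 2:
                    M           C           L           G
  Initial       11.78    0.007631       3.322       1.327
  Change    -0.001815   -0.001815    -0.00121  6.0484e-04
  Equil         11.77    0.005816        3.32       1.328
  solve Keq expr → x = 6.0484e-04; check Q = 375.1

Direction: forward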